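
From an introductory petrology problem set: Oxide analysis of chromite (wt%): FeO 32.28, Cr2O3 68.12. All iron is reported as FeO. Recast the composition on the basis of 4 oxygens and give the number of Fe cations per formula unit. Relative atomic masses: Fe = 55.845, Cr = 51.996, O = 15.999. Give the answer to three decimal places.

32.28 wt% FeO ÷ 71.844 g/mol = 0.44931 mol, giving 0.44931 Fe and 0.44931 O.
68.12 wt% Cr2O3 ÷ 151.989 g/mol = 0.44819 mol, giving 0.89638 Cr and 1.34457 O.
Oxygen sums to 1.79388; scaling by 4/1.79388 = 2.22980 puts the formula on 4 O.
Fe: 0.44931 × 2.22980 = 1.002 atoms per formula unit.

1.002 Fe apfu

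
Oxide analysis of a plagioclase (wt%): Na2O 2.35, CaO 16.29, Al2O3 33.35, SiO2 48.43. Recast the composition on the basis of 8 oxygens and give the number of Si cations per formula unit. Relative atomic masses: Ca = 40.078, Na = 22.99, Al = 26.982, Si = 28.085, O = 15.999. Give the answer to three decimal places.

2.207 Si apfu

Na2O (M=61.979): mol = 0.03792; Na = 0.07584, O = 0.03792.
CaO (M=56.077): mol = 0.29049; Ca = 0.29049, O = 0.29049.
Al2O3 (M=101.961): mol = 0.32709; Al = 0.65418, O = 0.98127.
SiO2 (M=60.083): mol = 0.80605; Si = 0.80605, O = 1.61210.
ΣO = 2.92178; factor = 8/ΣO = 2.73806.
Si apfu = 0.80605 × 2.73806 = 2.207.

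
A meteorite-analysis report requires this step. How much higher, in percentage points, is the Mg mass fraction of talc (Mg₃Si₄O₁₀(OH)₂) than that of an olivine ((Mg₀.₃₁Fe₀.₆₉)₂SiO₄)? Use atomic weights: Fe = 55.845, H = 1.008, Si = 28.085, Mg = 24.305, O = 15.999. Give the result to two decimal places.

11.05 percentage points

Mg in Mg₃Si₄O₁₀(OH)₂: molar mass 379.259 g/mol; 3×24.305 = 72.915 g → 19.23 wt%.
Mg in (Mg₀.₃₁Fe₀.₆₉)₂SiO₄: molar mass 184.216 g/mol; 0.62×24.305 = 15.069 g → 8.18 wt%.
Difference = 19.23 − 8.18 = 11.05 percentage points.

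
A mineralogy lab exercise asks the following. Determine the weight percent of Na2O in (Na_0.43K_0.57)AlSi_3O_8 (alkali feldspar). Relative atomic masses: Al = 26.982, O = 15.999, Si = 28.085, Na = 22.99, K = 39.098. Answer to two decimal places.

4.91 wt%

Molar mass of (Na_0.43K_0.57)AlSi_3O_8 = 0.43×22.99 + 0.57×39.098 + 1×26.982 + 3×28.085 + 8×15.999 = 271.401 g/mol.
Each formula unit contains 0.43 Na, equivalent to 0.43/2 = 0.2150 mol Na2O.
M(Na2O) = 2×22.99 + 1×15.999 = 61.979 g/mol.
Mass of Na2O per formula unit = 0.2150 × 61.979 = 13.325 g.
Na2O wt% = 13.325 / 271.401 × 100 = 4.91%.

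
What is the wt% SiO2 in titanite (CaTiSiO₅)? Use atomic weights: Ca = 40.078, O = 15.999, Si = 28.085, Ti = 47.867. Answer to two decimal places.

30.65 wt%

Formula mass = 196.025 g/mol.
1 Si → 1.0000 mol SiO2 per formula unit; M(SiO2) = 60.083, so SiO2 mass = 60.083 g.
60.083/196.025 × 100 = 30.65 wt%.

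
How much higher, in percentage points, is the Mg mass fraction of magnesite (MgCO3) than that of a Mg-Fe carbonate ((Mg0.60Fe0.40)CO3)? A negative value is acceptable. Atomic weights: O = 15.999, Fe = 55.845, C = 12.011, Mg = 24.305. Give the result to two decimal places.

Mg in MgCO3: molar mass 84.313 g/mol; 1×24.305 = 24.305 g → 28.83 wt%.
Mg in (Mg0.60Fe0.40)CO3: molar mass 96.929 g/mol; 0.60×24.305 = 14.583 g → 15.05 wt%.
Difference = 28.83 − 15.05 = 13.78 percentage points.

13.78 percentage points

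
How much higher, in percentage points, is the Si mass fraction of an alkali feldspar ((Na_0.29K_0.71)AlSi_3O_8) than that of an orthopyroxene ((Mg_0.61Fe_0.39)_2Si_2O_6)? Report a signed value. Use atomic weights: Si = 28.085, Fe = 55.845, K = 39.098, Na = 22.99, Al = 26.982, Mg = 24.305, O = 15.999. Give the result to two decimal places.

Si in (Na_0.29K_0.71)AlSi_3O_8: molar mass 273.656 g/mol; 3×28.085 = 84.255 g → 30.79 wt%.
Si in (Mg_0.61Fe_0.39)_2Si_2O_6: molar mass 225.375 g/mol; 2×28.085 = 56.170 g → 24.92 wt%.
Difference = 30.79 − 24.92 = 5.87 percentage points.

5.87 percentage points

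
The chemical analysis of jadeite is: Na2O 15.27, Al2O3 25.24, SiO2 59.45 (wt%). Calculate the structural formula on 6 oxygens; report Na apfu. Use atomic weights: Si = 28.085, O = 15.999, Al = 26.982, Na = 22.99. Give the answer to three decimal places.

Na2O (M=61.979): mol = 0.24637; Na = 0.49274, O = 0.24637.
Al2O3 (M=101.961): mol = 0.24755; Al = 0.49510, O = 0.74265.
SiO2 (M=60.083): mol = 0.98946; Si = 0.98946, O = 1.97892.
ΣO = 2.96794; factor = 6/ΣO = 2.02160.
Na apfu = 0.49274 × 2.02160 = 0.996.

0.996 Na apfu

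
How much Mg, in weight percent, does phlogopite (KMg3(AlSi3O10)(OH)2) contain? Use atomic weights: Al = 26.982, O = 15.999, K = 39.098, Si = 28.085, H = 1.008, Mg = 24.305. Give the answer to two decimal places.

Formula mass = 1·39.098 + 3·24.305 + 1·26.982 + 3·28.085 + 12·15.999 + 2·1.008 = 417.254 g/mol, of which 72.915 g is Mg.
So Mg makes up 72.915/417.254 = 0.1747 of the mass, i.e. 17.47%.

17.47 weight percent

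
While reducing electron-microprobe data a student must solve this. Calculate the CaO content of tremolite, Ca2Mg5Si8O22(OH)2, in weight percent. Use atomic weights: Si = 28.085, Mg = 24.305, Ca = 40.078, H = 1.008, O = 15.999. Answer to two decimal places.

M(Ca2Mg5Si8O22(OH)2) = 812.353 g/mol; M(CaO) = 56.077 g/mol.
Moles CaO per formula unit = 2 Ca ÷ 1 = 2.0000.
CaO fraction = (2.0000 × 56.077) / 812.353 = 112.154/812.353 = 0.1381.

13.81 wt%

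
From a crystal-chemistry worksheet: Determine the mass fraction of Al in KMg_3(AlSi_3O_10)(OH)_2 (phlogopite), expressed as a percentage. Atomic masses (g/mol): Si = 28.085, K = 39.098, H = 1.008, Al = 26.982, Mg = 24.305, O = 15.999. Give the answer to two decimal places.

Molar mass of KMg_3(AlSi_3O_10)(OH)_2: 1×39.098 + 3×24.305 + 1×26.982 + 3×28.085 + 12×15.999 + 2×1.008 = 417.254 g/mol.
Mass of Al per formula unit: 1 × 26.982 = 26.982 g.
Weight fraction Al = 26.982 / 417.254 = 0.0647.

6.47 mass %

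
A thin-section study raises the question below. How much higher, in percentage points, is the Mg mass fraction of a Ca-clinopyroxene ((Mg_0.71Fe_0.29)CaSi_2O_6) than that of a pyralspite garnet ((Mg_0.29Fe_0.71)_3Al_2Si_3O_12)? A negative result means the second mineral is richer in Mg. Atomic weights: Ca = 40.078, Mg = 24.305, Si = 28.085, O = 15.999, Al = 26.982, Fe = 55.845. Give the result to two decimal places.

M((Mg_0.71Fe_0.29)CaSi_2O_6) = 225.694 g/mol, so wt% Mg = 17.257/225.694 × 100 = 7.65%.
M((Mg_0.29Fe_0.71)_3Al_2Si_3O_12) = 470.302 g/mol, so wt% Mg = 21.145/470.302 × 100 = 4.50%.
7.65 − 4.50 = 3.15 pp.

3.15 percentage points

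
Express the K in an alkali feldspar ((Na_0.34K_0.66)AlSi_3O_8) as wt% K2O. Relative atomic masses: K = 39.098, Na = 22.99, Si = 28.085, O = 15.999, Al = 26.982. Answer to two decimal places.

M((Na_0.34K_0.66)AlSi_3O_8) = 272.850 g/mol; M(K2O) = 94.195 g/mol.
Moles K2O per formula unit = 0.66 K ÷ 2 = 0.3300.
K2O fraction = (0.3300 × 94.195) / 272.850 = 31.084/272.850 = 0.1139.

11.39 wt%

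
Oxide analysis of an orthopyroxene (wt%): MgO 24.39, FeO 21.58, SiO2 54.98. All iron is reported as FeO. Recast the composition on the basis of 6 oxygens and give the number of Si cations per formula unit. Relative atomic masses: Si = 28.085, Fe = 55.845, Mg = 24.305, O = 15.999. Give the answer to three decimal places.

MgO: 24.39/40.304 = 0.60515 mol → 0.60515 mol Mg, 0.60515 mol O.
FeO: 21.58/71.844 = 0.30037 mol → 0.30037 mol Fe, 0.30037 mol O.
SiO2: 54.98/60.083 = 0.91507 mol → 0.91507 mol Si, 1.83014 mol O.
Total oxygen = 2.73566 mol. Normalization factor = 6/2.73566 = 2.19326.
Si per 6 O = 0.91507 × 2.19326 = 2.007.

2.007 Si apfu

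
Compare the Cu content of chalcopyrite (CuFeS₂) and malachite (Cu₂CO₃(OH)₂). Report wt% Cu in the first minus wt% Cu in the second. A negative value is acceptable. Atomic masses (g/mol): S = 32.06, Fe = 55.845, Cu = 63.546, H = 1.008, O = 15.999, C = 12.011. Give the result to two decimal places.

First mineral: 63.546 g Cu in 183.511 g formula = 34.63 wt% Cu.
Second mineral: 127.092 g Cu in 221.114 g formula = 57.48 wt% Cu.
34.63% − 57.48% gives a difference of -22.85 percentage points.

-22.85 percentage points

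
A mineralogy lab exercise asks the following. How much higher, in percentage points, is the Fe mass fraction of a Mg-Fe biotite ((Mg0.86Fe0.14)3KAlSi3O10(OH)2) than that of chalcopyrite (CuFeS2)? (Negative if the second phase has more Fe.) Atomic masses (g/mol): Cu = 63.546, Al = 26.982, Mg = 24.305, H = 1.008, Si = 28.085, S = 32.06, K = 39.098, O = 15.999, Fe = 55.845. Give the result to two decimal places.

-24.98 percentage points

Fe in (Mg0.86Fe0.14)3KAlSi3O10(OH)2: molar mass 430.501 g/mol; 0.42×55.845 = 23.455 g → 5.45 wt%.
Fe in CuFeS2: molar mass 183.511 g/mol; 1×55.845 = 55.845 g → 30.43 wt%.
Difference = 5.45 − 30.43 = -24.98 percentage points.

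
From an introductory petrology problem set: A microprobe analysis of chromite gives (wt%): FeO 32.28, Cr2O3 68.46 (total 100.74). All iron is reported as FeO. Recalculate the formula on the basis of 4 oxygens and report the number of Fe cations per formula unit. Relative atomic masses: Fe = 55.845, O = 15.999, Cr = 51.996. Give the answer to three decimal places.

32.28 wt% FeO ÷ 71.844 g/mol = 0.44931 mol, giving 0.44931 Fe and 0.44931 O.
68.46 wt% Cr2O3 ÷ 151.989 g/mol = 0.45043 mol, giving 0.90086 Cr and 1.35129 O.
Oxygen sums to 1.80060; scaling by 4/1.80060 = 2.22148 puts the formula on 4 O.
Fe: 0.44931 × 2.22148 = 0.998 atoms per formula unit.

0.998 Fe apfu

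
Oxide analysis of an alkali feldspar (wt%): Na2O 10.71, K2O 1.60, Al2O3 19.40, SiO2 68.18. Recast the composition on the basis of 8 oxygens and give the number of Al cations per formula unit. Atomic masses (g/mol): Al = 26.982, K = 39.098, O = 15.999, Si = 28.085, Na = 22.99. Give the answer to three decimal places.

Na2O: 10.71/61.979 = 0.17280 mol → 0.34560 mol Na, 0.17280 mol O.
K2O: 1.60/94.195 = 0.01699 mol → 0.03398 mol K, 0.01699 mol O.
Al2O3: 19.40/101.961 = 0.19027 mol → 0.38054 mol Al, 0.57081 mol O.
SiO2: 68.18/60.083 = 1.13476 mol → 1.13476 mol Si, 2.26952 mol O.
Total oxygen = 3.03012 mol. Normalization factor = 8/3.03012 = 2.64016.
Al per 8 O = 0.38054 × 2.64016 = 1.005.

1.005 Al apfu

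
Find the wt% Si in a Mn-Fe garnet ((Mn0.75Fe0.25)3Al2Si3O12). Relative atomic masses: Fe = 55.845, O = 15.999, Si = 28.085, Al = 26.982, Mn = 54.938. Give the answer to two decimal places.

17.00 weight percent

M((Mn0.75Fe0.25)3Al2Si3O12) = 495.701 g/mol.
Si contributes 3 × 28.085 = 84.255 g per mole.
84.255/495.701 = 0.1700 → 17.00%.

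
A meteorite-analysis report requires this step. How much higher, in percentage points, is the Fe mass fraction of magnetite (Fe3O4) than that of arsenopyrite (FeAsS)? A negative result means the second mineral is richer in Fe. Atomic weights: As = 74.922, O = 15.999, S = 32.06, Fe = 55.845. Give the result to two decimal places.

Fe in Fe3O4: molar mass 231.531 g/mol; 3×55.845 = 167.535 g → 72.36 wt%.
Fe in FeAsS: molar mass 162.827 g/mol; 1×55.845 = 55.845 g → 34.30 wt%.
Difference = 72.36 − 34.30 = 38.06 percentage points.

38.06 percentage points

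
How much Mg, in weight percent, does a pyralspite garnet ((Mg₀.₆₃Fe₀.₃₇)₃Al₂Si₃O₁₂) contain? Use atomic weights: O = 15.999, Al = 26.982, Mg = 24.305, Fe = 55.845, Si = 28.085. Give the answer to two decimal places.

10.48 weight percent

Formula mass = 1.89×24.305 + 1.11×55.845 + 2×26.982 + 3×28.085 + 12×15.999 = 438.131 g/mol, of which 45.936 g is Mg.
So Mg makes up 45.936/438.131 = 0.1048 of the mass, i.e. 10.48%.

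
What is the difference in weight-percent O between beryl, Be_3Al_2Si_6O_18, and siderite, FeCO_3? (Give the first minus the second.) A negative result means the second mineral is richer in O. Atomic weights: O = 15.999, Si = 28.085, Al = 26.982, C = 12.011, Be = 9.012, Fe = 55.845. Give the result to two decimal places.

12.15 percentage points

O in Be_3Al_2Si_6O_18: molar mass 537.492 g/mol; 18×15.999 = 287.982 g → 53.58 wt%.
O in FeCO_3: molar mass 115.853 g/mol; 3×15.999 = 47.997 g → 41.43 wt%.
Difference = 53.58 − 41.43 = 12.15 percentage points.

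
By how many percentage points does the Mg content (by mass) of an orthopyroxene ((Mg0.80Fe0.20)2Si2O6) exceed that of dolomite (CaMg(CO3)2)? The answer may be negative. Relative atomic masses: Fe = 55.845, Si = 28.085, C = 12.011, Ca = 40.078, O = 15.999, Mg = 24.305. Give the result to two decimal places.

5.04 percentage points

First mineral: 38.888 g Mg in 213.390 g formula = 18.22 wt% Mg.
Second mineral: 24.305 g Mg in 184.399 g formula = 13.18 wt% Mg.
18.22% − 13.18% gives a difference of 5.04 percentage points.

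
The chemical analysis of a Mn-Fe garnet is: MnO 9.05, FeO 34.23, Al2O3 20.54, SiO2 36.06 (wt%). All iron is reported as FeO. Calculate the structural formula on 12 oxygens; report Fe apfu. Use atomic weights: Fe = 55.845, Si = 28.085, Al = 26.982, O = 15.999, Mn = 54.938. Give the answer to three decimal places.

2.374 Fe apfu

MnO: 9.05/70.937 = 0.12758 mol → 0.12758 mol Mn, 0.12758 mol O.
FeO: 34.23/71.844 = 0.47645 mol → 0.47645 mol Fe, 0.47645 mol O.
Al2O3: 20.54/101.961 = 0.20145 mol → 0.40290 mol Al, 0.60435 mol O.
SiO2: 36.06/60.083 = 0.60017 mol → 0.60017 mol Si, 1.20034 mol O.
Total oxygen = 2.40872 mol. Normalization factor = 12/2.40872 = 4.98190.
Fe per 12 O = 0.47645 × 4.98190 = 2.374.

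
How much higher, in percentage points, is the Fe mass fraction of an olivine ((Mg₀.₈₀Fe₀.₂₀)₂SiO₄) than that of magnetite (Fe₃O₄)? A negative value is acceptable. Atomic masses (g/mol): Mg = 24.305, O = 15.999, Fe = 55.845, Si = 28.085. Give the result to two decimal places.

Fe in (Mg₀.₈₀Fe₀.₂₀)₂SiO₄: molar mass 153.307 g/mol; 0.40×55.845 = 22.338 g → 14.57 wt%.
Fe in Fe₃O₄: molar mass 231.531 g/mol; 3×55.845 = 167.535 g → 72.36 wt%.
Difference = 14.57 − 72.36 = -57.79 percentage points.

-57.79 percentage points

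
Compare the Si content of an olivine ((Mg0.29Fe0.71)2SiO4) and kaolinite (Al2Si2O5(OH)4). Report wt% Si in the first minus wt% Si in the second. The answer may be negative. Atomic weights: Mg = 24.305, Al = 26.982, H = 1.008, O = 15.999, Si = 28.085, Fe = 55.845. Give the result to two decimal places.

-6.62 percentage points

Si in (Mg0.29Fe0.71)2SiO4: molar mass 185.478 g/mol; 1×28.085 = 28.085 g → 15.14 wt%.
Si in Al2Si2O5(OH)4: molar mass 258.157 g/mol; 2×28.085 = 56.170 g → 21.76 wt%.
Difference = 15.14 − 21.76 = -6.62 percentage points.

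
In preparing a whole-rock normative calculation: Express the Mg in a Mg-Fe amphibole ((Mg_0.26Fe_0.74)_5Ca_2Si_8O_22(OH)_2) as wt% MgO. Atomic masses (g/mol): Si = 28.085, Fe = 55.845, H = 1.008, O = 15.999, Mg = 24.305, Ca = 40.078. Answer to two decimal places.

M((Mg_0.26Fe_0.74)_5Ca_2Si_8O_22(OH)_2) = 929.051 g/mol; M(MgO) = 40.304 g/mol.
Moles MgO per formula unit = 1.30 Mg ÷ 1 = 1.3000.
MgO fraction = (1.3000 × 40.304) / 929.051 = 52.395/929.051 = 0.0564.

5.64 wt%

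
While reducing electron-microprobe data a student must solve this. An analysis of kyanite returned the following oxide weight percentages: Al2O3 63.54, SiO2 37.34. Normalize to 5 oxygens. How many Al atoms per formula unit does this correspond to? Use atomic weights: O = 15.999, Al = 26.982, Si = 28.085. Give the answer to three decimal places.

Al2O3: 63.54/101.961 = 0.62318 mol → 1.24636 mol Al, 1.86954 mol O.
SiO2: 37.34/60.083 = 0.62147 mol → 0.62147 mol Si, 1.24294 mol O.
Total oxygen = 3.11248 mol. Normalization factor = 5/3.11248 = 1.60644.
Al per 5 O = 1.24636 × 1.60644 = 2.002.

2.002 Al apfu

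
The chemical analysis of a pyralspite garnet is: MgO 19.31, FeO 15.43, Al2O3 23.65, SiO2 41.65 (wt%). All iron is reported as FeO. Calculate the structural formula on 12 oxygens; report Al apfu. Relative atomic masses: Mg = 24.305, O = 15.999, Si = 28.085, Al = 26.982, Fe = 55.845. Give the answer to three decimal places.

19.31 wt% MgO ÷ 40.304 g/mol = 0.47911 mol, giving 0.47911 Mg and 0.47911 O.
15.43 wt% FeO ÷ 71.844 g/mol = 0.21477 mol, giving 0.21477 Fe and 0.21477 O.
23.65 wt% Al2O3 ÷ 101.961 g/mol = 0.23195 mol, giving 0.46390 Al and 0.69585 O.
41.65 wt% SiO2 ÷ 60.083 g/mol = 0.69321 mol, giving 0.69321 Si and 1.38642 O.
Oxygen sums to 2.77615; scaling by 12/2.77615 = 4.32253 puts the formula on 12 O.
Al: 0.46390 × 4.32253 = 2.005 atoms per formula unit.

2.005 Al apfu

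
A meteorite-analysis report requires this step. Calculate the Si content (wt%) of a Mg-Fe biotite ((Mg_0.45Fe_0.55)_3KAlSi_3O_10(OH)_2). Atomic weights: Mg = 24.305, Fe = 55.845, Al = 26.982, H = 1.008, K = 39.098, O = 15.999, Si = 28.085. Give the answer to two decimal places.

17.95 wt%

Molar mass of (Mg_0.45Fe_0.55)_3KAlSi_3O_10(OH)_2: 1.35·24.305 + 1.65·55.845 + 1·39.098 + 1·26.982 + 3·28.085 + 12·15.999 + 2·1.008 = 469.295 g/mol.
Mass of Si per formula unit: 3 × 28.085 = 84.255 g.
Weight fraction Si = 84.255 / 469.295 = 0.1795.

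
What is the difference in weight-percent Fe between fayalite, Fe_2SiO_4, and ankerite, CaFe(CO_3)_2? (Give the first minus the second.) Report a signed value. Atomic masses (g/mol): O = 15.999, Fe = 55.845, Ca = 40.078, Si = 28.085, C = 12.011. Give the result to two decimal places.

First mineral: 111.690 g Fe in 203.771 g formula = 54.81 wt% Fe.
Second mineral: 55.845 g Fe in 215.939 g formula = 25.86 wt% Fe.
54.81% − 25.86% gives a difference of 28.95 percentage points.

28.95 percentage points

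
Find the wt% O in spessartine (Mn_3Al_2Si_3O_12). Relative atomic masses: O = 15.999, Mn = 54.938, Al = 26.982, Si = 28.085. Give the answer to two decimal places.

Formula mass = 3*54.938 + 2*26.982 + 3*28.085 + 12*15.999 = 495.021 g/mol, of which 191.988 g is O.
So O makes up 191.988/495.021 = 0.3878 of the mass, i.e. 38.78%.

38.78 mass %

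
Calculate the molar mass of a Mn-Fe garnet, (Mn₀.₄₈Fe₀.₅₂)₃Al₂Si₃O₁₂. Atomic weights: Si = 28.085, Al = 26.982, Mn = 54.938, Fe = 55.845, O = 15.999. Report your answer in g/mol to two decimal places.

M = 1.44*54.938 + 1.56*55.845 + 2*26.982 + 3*28.085 + 12*15.999

496.44 g/mol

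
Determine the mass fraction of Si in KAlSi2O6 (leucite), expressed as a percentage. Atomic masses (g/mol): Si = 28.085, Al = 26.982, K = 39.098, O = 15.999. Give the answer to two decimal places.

Molar mass of KAlSi2O6: 1*39.098 + 1*26.982 + 2*28.085 + 6*15.999 = 218.244 g/mol.
Mass of Si per formula unit: 2 × 28.085 = 56.170 g.
Weight fraction Si = 56.170 / 218.244 = 0.2574.

25.74 wt%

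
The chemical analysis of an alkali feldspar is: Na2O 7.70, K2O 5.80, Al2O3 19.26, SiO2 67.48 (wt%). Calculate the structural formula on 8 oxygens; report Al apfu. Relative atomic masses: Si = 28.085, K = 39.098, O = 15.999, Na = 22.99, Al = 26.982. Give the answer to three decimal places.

1.008 Al apfu

Na2O (M=61.979): mol = 0.12424; Na = 0.24848, O = 0.12424.
K2O (M=94.195): mol = 0.06157; K = 0.12314, O = 0.06157.
Al2O3 (M=101.961): mol = 0.18890; Al = 0.37780, O = 0.56670.
SiO2 (M=60.083): mol = 1.12311; Si = 1.12311, O = 2.24622.
ΣO = 2.99873; factor = 8/ΣO = 2.66780.
Al apfu = 0.37780 × 2.66780 = 1.008.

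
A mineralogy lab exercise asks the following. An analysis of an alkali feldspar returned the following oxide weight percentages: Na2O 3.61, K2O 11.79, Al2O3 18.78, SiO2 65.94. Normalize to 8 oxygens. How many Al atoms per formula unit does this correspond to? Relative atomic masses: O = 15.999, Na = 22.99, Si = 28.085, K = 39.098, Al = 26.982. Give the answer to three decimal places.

1.005 Al apfu

Na2O (M=61.979): mol = 0.05825; Na = 0.11650, O = 0.05825.
K2O (M=94.195): mol = 0.12517; K = 0.25034, O = 0.12517.
Al2O3 (M=101.961): mol = 0.18419; Al = 0.36838, O = 0.55257.
SiO2 (M=60.083): mol = 1.09748; Si = 1.09748, O = 2.19496.
ΣO = 2.93095; factor = 8/ΣO = 2.72949.
Al apfu = 0.36838 × 2.72949 = 1.005.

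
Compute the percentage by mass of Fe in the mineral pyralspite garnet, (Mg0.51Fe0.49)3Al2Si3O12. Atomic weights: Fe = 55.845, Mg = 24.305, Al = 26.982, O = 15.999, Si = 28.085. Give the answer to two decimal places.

Formula mass = 1.53*24.305 + 1.47*55.845 + 2*26.982 + 3*28.085 + 12*15.999 = 449.486 g/mol, of which 82.092 g is Fe.
So Fe makes up 82.092/449.486 = 0.1826 of the mass, i.e. 18.26%.

18.26 mass %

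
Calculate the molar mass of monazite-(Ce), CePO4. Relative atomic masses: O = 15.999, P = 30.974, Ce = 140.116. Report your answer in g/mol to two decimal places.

Ce: 1 × 140.116 = 140.1160
P: 1 × 30.974 = 30.9740
O: 4 × 15.999 = 63.9960
Summing the contributions gives the formula mass.

235.09 g/mol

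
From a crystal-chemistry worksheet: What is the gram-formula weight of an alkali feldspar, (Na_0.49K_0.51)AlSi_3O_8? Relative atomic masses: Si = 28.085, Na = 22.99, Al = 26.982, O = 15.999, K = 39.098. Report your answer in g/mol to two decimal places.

The formula mass is the sum 0.49×22.99 + 0.51×39.098 + 1×26.982 + 3×28.085 + 8×15.999.

270.43 g/mol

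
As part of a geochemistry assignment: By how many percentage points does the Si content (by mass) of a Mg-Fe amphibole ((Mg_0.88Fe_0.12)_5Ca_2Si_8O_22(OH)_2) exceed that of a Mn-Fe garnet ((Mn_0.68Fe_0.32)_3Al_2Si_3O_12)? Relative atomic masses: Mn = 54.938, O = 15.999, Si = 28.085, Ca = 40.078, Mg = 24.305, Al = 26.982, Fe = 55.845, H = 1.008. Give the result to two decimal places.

10.04 percentage points

M((Mg_0.88Fe_0.12)_5Ca_2Si_8O_22(OH)_2) = 831.277 g/mol, so wt% Si = 224.680/831.277 × 100 = 27.03%.
M((Mn_0.68Fe_0.32)_3Al_2Si_3O_12) = 495.892 g/mol, so wt% Si = 84.255/495.892 × 100 = 16.99%.
27.03 − 16.99 = 10.04 pp.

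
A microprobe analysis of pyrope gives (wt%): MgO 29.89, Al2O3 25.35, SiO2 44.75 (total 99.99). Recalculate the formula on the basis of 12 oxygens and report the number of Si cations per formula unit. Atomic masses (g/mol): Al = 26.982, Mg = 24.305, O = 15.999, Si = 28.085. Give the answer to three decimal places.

MgO: 29.89/40.304 = 0.74161 mol → 0.74161 mol Mg, 0.74161 mol O.
Al2O3: 25.35/101.961 = 0.24862 mol → 0.49724 mol Al, 0.74586 mol O.
SiO2: 44.75/60.083 = 0.74480 mol → 0.74480 mol Si, 1.48960 mol O.
Total oxygen = 2.97707 mol. Normalization factor = 12/2.97707 = 4.03081.
Si per 12 O = 0.74480 × 4.03081 = 3.002.

3.002 Si apfu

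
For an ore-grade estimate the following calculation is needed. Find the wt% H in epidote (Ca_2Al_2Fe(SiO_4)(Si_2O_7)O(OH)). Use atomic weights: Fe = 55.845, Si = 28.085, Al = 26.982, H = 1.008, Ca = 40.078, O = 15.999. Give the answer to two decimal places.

Molar mass of Ca_2Al_2Fe(SiO_4)(Si_2O_7)O(OH): 2*40.078 + 2*26.982 + 1*55.845 + 3*28.085 + 13*15.999 + 1*1.008 = 483.215 g/mol.
Mass of H per formula unit: 1 × 1.008 = 1.008 g.
Weight fraction H = 1.008 / 483.215 = 0.0021.

0.21 mass %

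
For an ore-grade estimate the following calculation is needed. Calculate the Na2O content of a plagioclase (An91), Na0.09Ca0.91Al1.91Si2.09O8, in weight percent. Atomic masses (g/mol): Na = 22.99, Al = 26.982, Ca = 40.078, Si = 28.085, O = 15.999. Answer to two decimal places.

1.01 wt%

Molar mass of Na0.09Ca0.91Al1.91Si2.09O8 = 0.09·22.99 + 0.91·40.078 + 1.91·26.982 + 2.09·28.085 + 8·15.999 = 276.765 g/mol.
Each formula unit contains 0.09 Na, equivalent to 0.09/2 = 0.0450 mol Na2O.
M(Na2O) = 2×22.99 + 1×15.999 = 61.979 g/mol.
Mass of Na2O per formula unit = 0.0450 × 61.979 = 2.789 g.
Na2O wt% = 2.789 / 276.765 × 100 = 1.01%.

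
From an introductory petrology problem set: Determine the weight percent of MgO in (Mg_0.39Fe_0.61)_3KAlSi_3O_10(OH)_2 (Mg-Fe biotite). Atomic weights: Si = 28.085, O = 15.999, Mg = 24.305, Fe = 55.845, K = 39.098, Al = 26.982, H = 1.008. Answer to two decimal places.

9.93 wt%

M((Mg_0.39Fe_0.61)_3KAlSi_3O_10(OH)_2) = 474.972 g/mol; M(MgO) = 40.304 g/mol.
Moles MgO per formula unit = 1.17 Mg ÷ 1 = 1.1700.
MgO fraction = (1.1700 × 40.304) / 474.972 = 47.156/474.972 = 0.0993.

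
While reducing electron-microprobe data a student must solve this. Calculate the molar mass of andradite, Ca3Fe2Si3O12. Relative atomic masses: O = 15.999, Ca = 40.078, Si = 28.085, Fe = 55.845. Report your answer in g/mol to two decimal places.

The formula mass is the sum 3×40.078 + 2×55.845 + 3×28.085 + 12×15.999.

508.17 g/mol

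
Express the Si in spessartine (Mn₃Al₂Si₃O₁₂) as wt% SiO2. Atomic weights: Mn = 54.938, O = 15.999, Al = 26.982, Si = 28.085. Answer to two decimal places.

36.41 wt%

Formula mass = 495.021 g/mol.
3 Si → 3.0000 mol SiO2 per formula unit; M(SiO2) = 60.083, so SiO2 mass = 180.249 g.
180.249/495.021 × 100 = 36.41 wt%.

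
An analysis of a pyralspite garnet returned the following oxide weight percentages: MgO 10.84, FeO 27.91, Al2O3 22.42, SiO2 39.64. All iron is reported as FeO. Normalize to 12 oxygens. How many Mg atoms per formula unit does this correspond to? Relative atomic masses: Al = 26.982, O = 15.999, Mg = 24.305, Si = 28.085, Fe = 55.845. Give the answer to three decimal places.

MgO: 10.84/40.304 = 0.26896 mol → 0.26896 mol Mg, 0.26896 mol O.
FeO: 27.91/71.844 = 0.38848 mol → 0.38848 mol Fe, 0.38848 mol O.
Al2O3: 22.42/101.961 = 0.21989 mol → 0.43978 mol Al, 0.65967 mol O.
SiO2: 39.64/60.083 = 0.65975 mol → 0.65975 mol Si, 1.31950 mol O.
Total oxygen = 2.63661 mol. Normalization factor = 12/2.63661 = 4.55130.
Mg per 12 O = 0.26896 × 4.55130 = 1.224.

1.224 Mg apfu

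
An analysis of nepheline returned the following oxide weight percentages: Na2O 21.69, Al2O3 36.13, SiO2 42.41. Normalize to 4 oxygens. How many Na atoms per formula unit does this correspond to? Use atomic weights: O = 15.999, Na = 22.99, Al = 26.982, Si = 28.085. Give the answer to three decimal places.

21.69 wt% Na2O ÷ 61.979 g/mol = 0.34996 mol, giving 0.69992 Na and 0.34996 O.
36.13 wt% Al2O3 ÷ 101.961 g/mol = 0.35435 mol, giving 0.70870 Al and 1.06305 O.
42.41 wt% SiO2 ÷ 60.083 g/mol = 0.70586 mol, giving 0.70586 Si and 1.41172 O.
Oxygen sums to 2.82473; scaling by 4/2.82473 = 1.41606 puts the formula on 4 O.
Na: 0.69992 × 1.41606 = 0.991 atoms per formula unit.

0.991 Na apfu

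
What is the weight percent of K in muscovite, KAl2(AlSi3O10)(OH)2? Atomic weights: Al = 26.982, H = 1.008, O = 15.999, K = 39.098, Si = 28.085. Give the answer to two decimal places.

9.82 wt%

Molar mass of KAl2(AlSi3O10)(OH)2: 1*39.098 + 3*26.982 + 3*28.085 + 12*15.999 + 2*1.008 = 398.303 g/mol.
Mass of K per formula unit: 1 × 39.098 = 39.098 g.
Weight fraction K = 39.098 / 398.303 = 0.0982.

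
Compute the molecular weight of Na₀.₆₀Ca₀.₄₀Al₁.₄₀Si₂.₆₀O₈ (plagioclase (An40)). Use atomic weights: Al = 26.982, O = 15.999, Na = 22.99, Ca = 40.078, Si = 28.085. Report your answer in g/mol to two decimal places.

The formula mass is the sum 0.60(22.99) + 0.40(40.078) + 1.40(26.982) + 2.60(28.085) + 8(15.999).

268.61 g/mol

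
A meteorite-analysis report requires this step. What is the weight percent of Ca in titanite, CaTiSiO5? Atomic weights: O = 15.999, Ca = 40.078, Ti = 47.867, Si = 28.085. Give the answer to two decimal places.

20.45 weight percent

Formula mass = 1·40.078 + 1·47.867 + 1·28.085 + 5·15.999 = 196.025 g/mol, of which 40.078 g is Ca.
So Ca makes up 40.078/196.025 = 0.2045 of the mass, i.e. 20.45%.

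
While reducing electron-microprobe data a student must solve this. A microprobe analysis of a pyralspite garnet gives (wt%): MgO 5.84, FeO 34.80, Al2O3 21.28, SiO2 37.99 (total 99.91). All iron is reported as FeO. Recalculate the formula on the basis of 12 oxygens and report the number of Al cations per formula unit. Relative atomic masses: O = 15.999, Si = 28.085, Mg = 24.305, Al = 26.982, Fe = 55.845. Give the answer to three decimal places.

1.988 Al apfu

5.84 wt% MgO ÷ 40.304 g/mol = 0.14490 mol, giving 0.14490 Mg and 0.14490 O.
34.80 wt% FeO ÷ 71.844 g/mol = 0.48438 mol, giving 0.48438 Fe and 0.48438 O.
21.28 wt% Al2O3 ÷ 101.961 g/mol = 0.20871 mol, giving 0.41742 Al and 0.62613 O.
37.99 wt% SiO2 ÷ 60.083 g/mol = 0.63229 mol, giving 0.63229 Si and 1.26458 O.
Oxygen sums to 2.51999; scaling by 12/2.51999 = 4.76192 puts the formula on 12 O.
Al: 0.41742 × 4.76192 = 1.988 atoms per formula unit.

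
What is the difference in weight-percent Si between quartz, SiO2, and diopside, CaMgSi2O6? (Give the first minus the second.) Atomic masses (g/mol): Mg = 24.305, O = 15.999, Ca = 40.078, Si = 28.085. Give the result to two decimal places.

Si in SiO2: molar mass 60.083 g/mol; 1×28.085 = 28.085 g → 46.74 wt%.
Si in CaMgSi2O6: molar mass 216.547 g/mol; 2×28.085 = 56.170 g → 25.94 wt%.
Difference = 46.74 − 25.94 = 20.80 percentage points.

20.80 percentage points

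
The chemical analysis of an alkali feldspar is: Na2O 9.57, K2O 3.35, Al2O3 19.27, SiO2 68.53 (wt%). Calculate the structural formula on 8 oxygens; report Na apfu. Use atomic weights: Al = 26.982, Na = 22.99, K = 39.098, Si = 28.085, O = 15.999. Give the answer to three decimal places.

Na2O: 9.57/61.979 = 0.15441 mol → 0.30882 mol Na, 0.15441 mol O.
K2O: 3.35/94.195 = 0.03556 mol → 0.07112 mol K, 0.03556 mol O.
Al2O3: 19.27/101.961 = 0.18899 mol → 0.37798 mol Al, 0.56697 mol O.
SiO2: 68.53/60.083 = 1.14059 mol → 1.14059 mol Si, 2.28118 mol O.
Total oxygen = 3.03812 mol. Normalization factor = 8/3.03812 = 2.63321.
Na per 8 O = 0.30882 × 2.63321 = 0.813.

0.813 Na apfu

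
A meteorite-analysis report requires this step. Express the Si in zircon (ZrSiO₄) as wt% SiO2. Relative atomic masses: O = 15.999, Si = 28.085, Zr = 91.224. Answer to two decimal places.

M(ZrSiO₄) = 183.305 g/mol; M(SiO2) = 60.083 g/mol.
Moles SiO2 per formula unit = 1 Si ÷ 1 = 1.0000.
SiO2 fraction = (1.0000 × 60.083) / 183.305 = 60.083/183.305 = 0.3278.

32.78 wt%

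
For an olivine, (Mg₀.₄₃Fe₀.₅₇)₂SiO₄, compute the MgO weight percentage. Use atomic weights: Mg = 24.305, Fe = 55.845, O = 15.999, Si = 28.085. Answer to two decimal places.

Formula mass = 176.647 g/mol.
0.86 Mg → 0.8600 mol MgO per formula unit; M(MgO) = 40.304, so MgO mass = 34.661 g.
34.661/176.647 × 100 = 19.62 wt%.

19.62 wt%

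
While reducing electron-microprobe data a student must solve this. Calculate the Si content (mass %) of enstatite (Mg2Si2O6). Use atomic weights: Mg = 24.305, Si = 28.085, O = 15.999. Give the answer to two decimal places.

M(Mg2Si2O6) = 200.774 g/mol.
Si contributes 2 × 28.085 = 56.170 g per mole.
56.170/200.774 = 0.2798 → 27.98%.

27.98 mass %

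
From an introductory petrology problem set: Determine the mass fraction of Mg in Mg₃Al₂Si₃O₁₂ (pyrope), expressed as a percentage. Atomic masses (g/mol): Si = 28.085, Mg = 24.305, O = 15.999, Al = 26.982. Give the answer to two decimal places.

M(Mg₃Al₂Si₃O₁₂) = 403.122 g/mol.
Mg contributes 3 × 24.305 = 72.915 g per mole.
72.915/403.122 = 0.1809 → 18.09%.

18.09 weight percent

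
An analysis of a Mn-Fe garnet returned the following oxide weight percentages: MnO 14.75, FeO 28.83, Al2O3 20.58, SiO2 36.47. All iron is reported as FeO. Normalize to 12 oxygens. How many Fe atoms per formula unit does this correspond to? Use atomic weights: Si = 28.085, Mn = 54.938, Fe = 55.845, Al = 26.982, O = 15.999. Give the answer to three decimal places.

MnO: 14.75/70.937 = 0.20793 mol → 0.20793 mol Mn, 0.20793 mol O.
FeO: 28.83/71.844 = 0.40129 mol → 0.40129 mol Fe, 0.40129 mol O.
Al2O3: 20.58/101.961 = 0.20184 mol → 0.40368 mol Al, 0.60552 mol O.
SiO2: 36.47/60.083 = 0.60699 mol → 0.60699 mol Si, 1.21398 mol O.
Total oxygen = 2.42872 mol. Normalization factor = 12/2.42872 = 4.94087.
Fe per 12 O = 0.40129 × 4.94087 = 1.983.

1.983 Fe apfu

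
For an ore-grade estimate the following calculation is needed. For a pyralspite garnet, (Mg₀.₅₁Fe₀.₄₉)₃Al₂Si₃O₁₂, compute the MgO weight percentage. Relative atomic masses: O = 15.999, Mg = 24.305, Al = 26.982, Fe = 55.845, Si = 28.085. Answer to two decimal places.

Formula mass = 449.486 g/mol.
1.53 Mg → 1.5300 mol MgO per formula unit; M(MgO) = 40.304, so MgO mass = 61.665 g.
61.665/449.486 × 100 = 13.72 wt%.

13.72 wt%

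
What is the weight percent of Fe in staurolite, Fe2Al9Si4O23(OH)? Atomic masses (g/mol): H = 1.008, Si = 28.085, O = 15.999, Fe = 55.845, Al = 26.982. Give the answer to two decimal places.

13.11 mass %

M(Fe2Al9Si4O23(OH)) = 851.852 g/mol.
Fe contributes 2 × 55.845 = 111.690 g per mole.
111.690/851.852 = 0.1311 → 13.11%.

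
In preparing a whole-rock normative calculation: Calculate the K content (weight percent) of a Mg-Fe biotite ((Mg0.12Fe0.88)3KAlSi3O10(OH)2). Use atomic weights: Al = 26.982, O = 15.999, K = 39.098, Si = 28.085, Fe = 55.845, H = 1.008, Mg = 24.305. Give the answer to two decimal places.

M((Mg0.12Fe0.88)3KAlSi3O10(OH)2) = 500.520 g/mol.
K contributes 1 × 39.098 = 39.098 g per mole.
39.098/500.520 = 0.0781 → 7.81%.

7.81 weight percent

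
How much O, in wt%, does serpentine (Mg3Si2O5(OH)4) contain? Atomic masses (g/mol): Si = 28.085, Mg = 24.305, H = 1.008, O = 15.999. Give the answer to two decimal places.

51.96 wt%

Molar mass of Mg3Si2O5(OH)4: 3·24.305 + 2·28.085 + 9·15.999 + 4·1.008 = 277.108 g/mol.
Mass of O per formula unit: 9 × 15.999 = 143.991 g.
Weight fraction O = 143.991 / 277.108 = 0.5196.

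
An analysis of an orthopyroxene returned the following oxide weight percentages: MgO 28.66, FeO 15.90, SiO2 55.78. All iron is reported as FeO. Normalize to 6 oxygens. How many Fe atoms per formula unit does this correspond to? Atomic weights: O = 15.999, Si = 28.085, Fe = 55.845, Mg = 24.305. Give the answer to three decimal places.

MgO: 28.66/40.304 = 0.71110 mol → 0.71110 mol Mg, 0.71110 mol O.
FeO: 15.90/71.844 = 0.22131 mol → 0.22131 mol Fe, 0.22131 mol O.
SiO2: 55.78/60.083 = 0.92838 mol → 0.92838 mol Si, 1.85676 mol O.
Total oxygen = 2.78917 mol. Normalization factor = 6/2.78917 = 2.15118.
Fe per 6 O = 0.22131 × 2.15118 = 0.476.

0.476 Fe apfu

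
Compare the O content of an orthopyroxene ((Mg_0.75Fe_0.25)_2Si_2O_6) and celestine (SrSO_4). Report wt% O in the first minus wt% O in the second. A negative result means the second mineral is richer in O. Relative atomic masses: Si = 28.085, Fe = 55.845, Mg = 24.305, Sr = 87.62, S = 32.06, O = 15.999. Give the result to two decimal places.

9.49 percentage points

M((Mg_0.75Fe_0.25)_2Si_2O_6) = 216.544 g/mol, so wt% O = 95.994/216.544 × 100 = 44.33%.
M(SrSO_4) = 183.676 g/mol, so wt% O = 63.996/183.676 × 100 = 34.84%.
44.33 − 34.84 = 9.49 pp.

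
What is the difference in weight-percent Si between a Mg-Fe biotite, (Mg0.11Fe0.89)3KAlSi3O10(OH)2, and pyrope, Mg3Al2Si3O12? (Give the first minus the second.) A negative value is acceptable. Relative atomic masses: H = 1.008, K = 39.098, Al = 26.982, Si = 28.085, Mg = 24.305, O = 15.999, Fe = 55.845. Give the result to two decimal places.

-4.10 percentage points

First mineral: 84.255 g Si in 501.466 g formula = 16.80 wt% Si.
Second mineral: 84.255 g Si in 403.122 g formula = 20.90 wt% Si.
16.80% − 20.90% gives a difference of -4.10 percentage points.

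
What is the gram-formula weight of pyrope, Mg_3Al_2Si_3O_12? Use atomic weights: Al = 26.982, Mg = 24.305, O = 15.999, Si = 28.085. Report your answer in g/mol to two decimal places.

M = 3·24.305 + 2·26.982 + 3·28.085 + 12·15.999

403.12 g/mol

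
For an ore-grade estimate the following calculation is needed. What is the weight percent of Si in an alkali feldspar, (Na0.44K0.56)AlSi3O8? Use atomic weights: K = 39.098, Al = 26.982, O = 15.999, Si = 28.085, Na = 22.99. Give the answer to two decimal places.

31.06 weight percent

Molar mass of (Na0.44K0.56)AlSi3O8: 0.44*22.99 + 0.56*39.098 + 1*26.982 + 3*28.085 + 8*15.999 = 271.239 g/mol.
Mass of Si per formula unit: 3 × 28.085 = 84.255 g.
Weight fraction Si = 84.255 / 271.239 = 0.3106.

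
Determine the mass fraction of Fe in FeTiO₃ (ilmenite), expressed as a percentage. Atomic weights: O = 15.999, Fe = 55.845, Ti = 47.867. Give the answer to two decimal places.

36.81 weight percent

M(FeTiO₃) = 151.709 g/mol.
Fe contributes 1 × 55.845 = 55.845 g per mole.
55.845/151.709 = 0.3681 → 36.81%.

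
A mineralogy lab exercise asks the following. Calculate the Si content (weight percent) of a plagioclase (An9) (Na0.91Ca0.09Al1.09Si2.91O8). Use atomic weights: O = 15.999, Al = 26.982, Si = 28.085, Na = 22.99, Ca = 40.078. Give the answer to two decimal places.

31.00 weight percent

M(Na0.91Ca0.09Al1.09Si2.91O8) = 263.658 g/mol.
Si contributes 2.91 × 28.085 = 81.727 g per mole.
81.727/263.658 = 0.3100 → 31.00%.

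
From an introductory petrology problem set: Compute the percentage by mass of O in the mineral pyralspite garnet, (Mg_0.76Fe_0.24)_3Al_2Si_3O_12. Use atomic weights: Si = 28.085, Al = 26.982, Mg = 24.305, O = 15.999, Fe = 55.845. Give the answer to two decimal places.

Molar mass of (Mg_0.76Fe_0.24)_3Al_2Si_3O_12: 2.28*24.305 + 0.72*55.845 + 2*26.982 + 3*28.085 + 12*15.999 = 425.831 g/mol.
Mass of O per formula unit: 12 × 15.999 = 191.988 g.
Weight fraction O = 191.988 / 425.831 = 0.4509.

45.09 mass %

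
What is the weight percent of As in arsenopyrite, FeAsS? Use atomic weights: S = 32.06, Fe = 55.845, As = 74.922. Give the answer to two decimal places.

M(FeAsS) = 162.827 g/mol.
As contributes 1 × 74.922 = 74.922 g per mole.
74.922/162.827 = 0.4601 → 46.01%.

46.01 mass %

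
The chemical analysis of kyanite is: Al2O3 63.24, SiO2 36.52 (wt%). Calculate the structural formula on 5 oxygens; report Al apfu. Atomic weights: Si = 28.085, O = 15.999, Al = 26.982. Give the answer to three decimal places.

63.24 wt% Al2O3 ÷ 101.961 g/mol = 0.62024 mol, giving 1.24048 Al and 1.86072 O.
36.52 wt% SiO2 ÷ 60.083 g/mol = 0.60783 mol, giving 0.60783 Si and 1.21566 O.
Oxygen sums to 3.07638; scaling by 5/3.07638 = 1.62529 puts the formula on 5 O.
Al: 1.24048 × 1.62529 = 2.016 atoms per formula unit.

2.016 Al apfu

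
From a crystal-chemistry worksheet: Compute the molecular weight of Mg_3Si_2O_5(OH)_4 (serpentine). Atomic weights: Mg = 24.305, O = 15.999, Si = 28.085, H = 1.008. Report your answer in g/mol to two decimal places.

Mg: 3 × 24.305 = 72.9150
Si: 2 × 28.085 = 56.1700
O: 9 × 15.999 = 143.9910
H: 4 × 1.008 = 4.0320
Summing the contributions gives the formula mass.

277.11 g/mol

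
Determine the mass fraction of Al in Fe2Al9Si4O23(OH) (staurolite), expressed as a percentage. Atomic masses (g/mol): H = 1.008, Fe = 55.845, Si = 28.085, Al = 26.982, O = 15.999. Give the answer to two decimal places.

28.51 mass %

M(Fe2Al9Si4O23(OH)) = 851.852 g/mol.
Al contributes 9 × 26.982 = 242.838 g per mole.
242.838/851.852 = 0.2851 → 28.51%.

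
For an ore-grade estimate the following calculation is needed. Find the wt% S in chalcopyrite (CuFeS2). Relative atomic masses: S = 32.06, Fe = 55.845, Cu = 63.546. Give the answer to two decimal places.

34.94 mass %

Formula mass = 1×63.546 + 1×55.845 + 2×32.06 = 183.511 g/mol, of which 64.120 g is S.
So S makes up 64.120/183.511 = 0.3494 of the mass, i.e. 34.94%.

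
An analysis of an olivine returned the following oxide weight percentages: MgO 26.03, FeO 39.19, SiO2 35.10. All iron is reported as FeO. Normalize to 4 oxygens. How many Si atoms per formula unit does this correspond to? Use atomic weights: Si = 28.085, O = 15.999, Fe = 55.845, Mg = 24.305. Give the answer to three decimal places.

MgO: 26.03/40.304 = 0.64584 mol → 0.64584 mol Mg, 0.64584 mol O.
FeO: 39.19/71.844 = 0.54549 mol → 0.54549 mol Fe, 0.54549 mol O.
SiO2: 35.10/60.083 = 0.58419 mol → 0.58419 mol Si, 1.16838 mol O.
Total oxygen = 2.35971 mol. Normalization factor = 4/2.35971 = 1.69512.
Si per 4 O = 0.58419 × 1.69512 = 0.990.

0.990 Si apfu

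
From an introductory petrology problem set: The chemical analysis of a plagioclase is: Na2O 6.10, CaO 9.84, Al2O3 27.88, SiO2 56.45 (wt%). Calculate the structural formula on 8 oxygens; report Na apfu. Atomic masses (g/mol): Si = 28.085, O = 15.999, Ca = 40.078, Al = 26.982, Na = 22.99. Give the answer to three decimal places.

Na2O (M=61.979): mol = 0.09842; Na = 0.19684, O = 0.09842.
CaO (M=56.077): mol = 0.17547; Ca = 0.17547, O = 0.17547.
Al2O3 (M=101.961): mol = 0.27344; Al = 0.54688, O = 0.82032.
SiO2 (M=60.083): mol = 0.93953; Si = 0.93953, O = 1.87906.
ΣO = 2.97327; factor = 8/ΣO = 2.69064.
Na apfu = 0.19684 × 2.69064 = 0.530.

0.530 Na apfu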